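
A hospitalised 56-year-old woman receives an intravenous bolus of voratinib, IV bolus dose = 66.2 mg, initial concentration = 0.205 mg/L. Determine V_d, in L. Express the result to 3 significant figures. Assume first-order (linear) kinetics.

Vd = Dose / C₀ = 66.20 / 0.205 = 322.9 L

323 L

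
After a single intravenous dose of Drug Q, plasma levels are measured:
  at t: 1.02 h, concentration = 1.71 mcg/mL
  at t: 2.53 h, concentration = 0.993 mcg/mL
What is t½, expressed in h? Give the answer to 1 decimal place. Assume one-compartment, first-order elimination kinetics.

1.9 h

k = ln(C₁/C₂) / (t₂ − t₁) = ln(1.71/0.993) / (2.53 − 1.02)
  = 0.5435 / 1.510 = 0.3599 h⁻¹
t½ = ln2 / k = 0.693147 / 0.3599 = 1.926 h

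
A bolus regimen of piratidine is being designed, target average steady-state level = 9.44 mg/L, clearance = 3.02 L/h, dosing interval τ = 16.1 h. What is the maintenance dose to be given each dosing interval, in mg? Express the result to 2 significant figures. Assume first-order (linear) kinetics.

460 mg

At steady state, Dose/τ = Css × CL.
Dose = Css × CL × τ = 9.44 × 3.020 × 16.1 = 459.0 mg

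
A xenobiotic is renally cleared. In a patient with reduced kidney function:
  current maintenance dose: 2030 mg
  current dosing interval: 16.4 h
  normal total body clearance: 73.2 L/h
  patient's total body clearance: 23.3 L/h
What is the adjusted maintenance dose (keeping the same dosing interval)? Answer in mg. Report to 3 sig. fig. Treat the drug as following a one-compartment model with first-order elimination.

646 mg

To keep the same average steady-state level, dosing rate must scale with clearance.
CL ratio = 23.3 / 73.2 = 0.3183
New dose (same interval) = 2030 × 0.3183 = 646.1 mg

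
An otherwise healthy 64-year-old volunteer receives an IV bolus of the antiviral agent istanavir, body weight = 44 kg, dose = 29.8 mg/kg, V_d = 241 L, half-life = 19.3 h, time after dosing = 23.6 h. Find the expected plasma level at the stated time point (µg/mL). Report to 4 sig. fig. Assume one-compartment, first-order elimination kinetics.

Total dose = 29.8 × 44 = 1311 mg
C₀ = Dose / Vd = 1311 / 241 = 5.440 mg/L
k = ln2 / t½ = 0.693147 / 19.3 = 0.03591 h⁻¹
C = C₀ · e^(−k·t) = 5.440 × e^(−0.03591 × 23.6)
  = 5.440 × 0.4285 = 2.331 mg/L
(2.331 mg/L = 2.331 µg/mL)

2.331 µg/mL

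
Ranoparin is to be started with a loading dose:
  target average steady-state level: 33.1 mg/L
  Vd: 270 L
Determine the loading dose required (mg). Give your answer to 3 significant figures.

LD = Css × Vd = 33.1 × 270 = 8937 mg

8940 mg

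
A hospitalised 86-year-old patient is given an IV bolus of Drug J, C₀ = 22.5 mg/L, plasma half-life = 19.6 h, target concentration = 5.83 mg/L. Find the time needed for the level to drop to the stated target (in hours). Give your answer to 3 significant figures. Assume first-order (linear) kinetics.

k = ln2 / t½ = 0.693147 / 19.6 = 0.03536 h⁻¹
t = ln(C₀ / C) / k = ln(22.50 / 5.83) / 0.03536
  = ln(3.859) / 0.03536 = 1.350 / 0.03536 = 38.18 h

38.2 h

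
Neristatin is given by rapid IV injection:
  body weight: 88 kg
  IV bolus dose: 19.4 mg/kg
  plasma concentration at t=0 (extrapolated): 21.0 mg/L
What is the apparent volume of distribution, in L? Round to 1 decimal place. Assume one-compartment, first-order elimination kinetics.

Dose = 19.4 × 88 = 1707 mg
Vd = Dose / C₀ = 1707 / 21.0 = 81.29 L

81.3 L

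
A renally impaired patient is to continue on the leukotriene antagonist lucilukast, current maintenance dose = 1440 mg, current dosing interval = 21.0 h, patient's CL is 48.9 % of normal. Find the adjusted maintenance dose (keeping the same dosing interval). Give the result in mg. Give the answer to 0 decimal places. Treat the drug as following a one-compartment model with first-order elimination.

To keep the same average steady-state level, dosing rate must scale with clearance.
CL ratio = 48.9 / 100 = 0.4890
New dose (same interval) = 1440 × 0.4890 = 704.2 mg

704 mg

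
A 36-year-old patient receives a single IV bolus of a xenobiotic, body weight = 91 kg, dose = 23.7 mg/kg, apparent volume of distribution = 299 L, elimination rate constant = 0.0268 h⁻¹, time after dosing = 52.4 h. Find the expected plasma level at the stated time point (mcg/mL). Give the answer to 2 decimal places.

1.77 mcg/mL

Total dose = 23.7 × 91 = 2157 mg
C₀ = Dose / Vd = 2157 / 299 = 7.214 mg/L
C = C₀ · e^(−k·t) = 7.214 × e^(−0.02680 × 52.4)
  = 7.214 × 0.2455 = 1.771 mg/L
(1.771 mg/L = 1.771 mcg/mL)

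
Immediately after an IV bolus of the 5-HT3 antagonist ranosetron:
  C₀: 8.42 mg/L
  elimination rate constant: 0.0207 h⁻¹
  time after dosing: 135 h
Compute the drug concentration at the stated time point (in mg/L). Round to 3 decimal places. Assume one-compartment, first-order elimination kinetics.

0.515 mg/L

C = C₀ · e^(−k·t) = 8.420 × e^(−0.02070 × 135)
  = 8.420 × 0.06115 = 0.5149 mg/L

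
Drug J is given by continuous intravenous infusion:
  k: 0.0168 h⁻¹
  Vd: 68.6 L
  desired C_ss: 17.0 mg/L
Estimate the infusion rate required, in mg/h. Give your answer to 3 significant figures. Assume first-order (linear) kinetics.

CL = k × Vd = 0.01680 × 68.6 = 1.152 L/h
At steady state, infusion rate R₀ = Css × CL = 17.0 × 1.152 = 19.58 mg/h

19.6 mg/h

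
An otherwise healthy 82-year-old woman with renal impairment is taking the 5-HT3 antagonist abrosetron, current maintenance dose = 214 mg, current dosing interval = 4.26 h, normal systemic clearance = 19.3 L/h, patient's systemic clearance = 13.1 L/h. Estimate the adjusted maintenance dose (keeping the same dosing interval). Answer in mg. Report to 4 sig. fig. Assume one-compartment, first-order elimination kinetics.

145.3 mg

To keep the same average steady-state level, dosing rate must scale with clearance.
CL ratio = 13.1 / 19.3 = 0.6788
New dose (same interval) = 214 × 0.6788 = 145.3 mg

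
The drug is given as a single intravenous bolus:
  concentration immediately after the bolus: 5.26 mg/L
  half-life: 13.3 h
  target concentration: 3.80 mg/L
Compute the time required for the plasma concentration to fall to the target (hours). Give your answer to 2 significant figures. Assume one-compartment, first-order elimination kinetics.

k = ln2 / t½ = 0.693147 / 13.3 = 0.05212 h⁻¹
t = ln(C₀ / C) / k = ln(5.260 / 3.80) / 0.05212
  = ln(1.384) / 0.05212 = 0.3250 / 0.05212 = 6.236 h

6.2 h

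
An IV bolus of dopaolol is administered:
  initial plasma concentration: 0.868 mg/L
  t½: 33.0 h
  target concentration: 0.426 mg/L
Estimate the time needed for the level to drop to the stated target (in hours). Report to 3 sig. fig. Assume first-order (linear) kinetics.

k = ln2 / t½ = 0.693147 / 33.0 = 0.02100 h⁻¹
t = ln(C₀ / C) / k = ln(0.8680 / 0.426) / 0.02100
  = ln(2.038) / 0.02100 = 0.7120 / 0.02100 = 33.90 h

33.9 h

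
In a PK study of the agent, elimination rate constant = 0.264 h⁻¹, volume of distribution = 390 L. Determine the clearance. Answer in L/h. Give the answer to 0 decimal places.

CL = k × Vd = 0.264 × 390 = 103.0 L/h

103 L/h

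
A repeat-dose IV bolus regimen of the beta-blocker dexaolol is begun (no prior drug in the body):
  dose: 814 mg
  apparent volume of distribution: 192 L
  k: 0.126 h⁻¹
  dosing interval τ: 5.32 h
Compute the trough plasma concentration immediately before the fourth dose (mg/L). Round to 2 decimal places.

3.85 mg/L

C₀ per dose = Dose / Vd = 814 / 192 = 4.240 mg/L
Fraction remaining after one interval: r = e^(−kτ) = e^(−0.1260 × 5.32) = 0.5115
Before dose 4, 3 doses have been given (aged 1τ, 2τ, 3τ).
C_trough = C₀ × (r + r² + … + r^3) = C₀ × r(1−r^3)/(1−r)
        = 4.240 × 0.5115 × (1 − 0.1338) / (1 − 0.5115) = 3.846 mg/L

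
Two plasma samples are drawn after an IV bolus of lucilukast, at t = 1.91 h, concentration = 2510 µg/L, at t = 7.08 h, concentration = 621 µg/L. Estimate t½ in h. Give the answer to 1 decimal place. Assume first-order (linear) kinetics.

k = ln(C₁/C₂) / (t₂ − t₁) = ln(2510/621) / (7.08 − 1.91)
  = 1.397 / 5.170 = 0.2702 h⁻¹
t½ = ln2 / k = 0.693147 / 0.2702 = 2.565 h

2.6 h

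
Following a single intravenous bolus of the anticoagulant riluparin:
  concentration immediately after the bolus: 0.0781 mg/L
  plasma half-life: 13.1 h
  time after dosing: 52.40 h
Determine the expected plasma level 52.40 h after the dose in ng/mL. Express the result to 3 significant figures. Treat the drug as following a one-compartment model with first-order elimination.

k = ln2 / t½ = 0.693147 / 13.1 = 0.05291 h⁻¹
t / t½ = 52.40 / 13.1 = 4 half-lives
C = C₀ × (1/2)^4 = 0.07810 × 0.06250 = 0.004881 mg/L
Convert: 0.004881 mg/L × 1000 = 4.881 ng/mL

4.88 ng/mL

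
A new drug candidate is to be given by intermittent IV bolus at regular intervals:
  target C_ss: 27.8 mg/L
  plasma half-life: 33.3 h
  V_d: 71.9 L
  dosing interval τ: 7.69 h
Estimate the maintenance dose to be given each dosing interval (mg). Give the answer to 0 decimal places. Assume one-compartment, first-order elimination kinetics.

320 mg

k = ln2 / t½ = 0.693147 / 33.3 = 0.02082 h⁻¹
CL = k × Vd = 0.02082 × 71.9 = 1.497 L/h
At steady state, Dose/τ = Css × CL.
Dose = Css × CL × τ = 27.8 × 1.497 × 7.69 = 320.0 mg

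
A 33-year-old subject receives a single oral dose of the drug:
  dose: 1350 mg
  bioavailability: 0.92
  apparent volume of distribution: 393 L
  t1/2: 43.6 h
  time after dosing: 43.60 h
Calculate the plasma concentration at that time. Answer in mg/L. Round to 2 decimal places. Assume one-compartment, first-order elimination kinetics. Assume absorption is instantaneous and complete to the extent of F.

Amount reaching circulation = F × Dose = 0.92 × 1350 = 1242 mg
C₀ = F·Dose / Vd = 1242 / 393 = 3.160 mg/L
k = ln2 / t½ = 0.693147 / 43.6 = 0.01590 h⁻¹
t / t½ = 43.60 / 43.6 = 1 half-lives
C = C₀ × (1/2)^1 = 3.160 × 0.5000 = 1.580 mg/L

1.58 mg/L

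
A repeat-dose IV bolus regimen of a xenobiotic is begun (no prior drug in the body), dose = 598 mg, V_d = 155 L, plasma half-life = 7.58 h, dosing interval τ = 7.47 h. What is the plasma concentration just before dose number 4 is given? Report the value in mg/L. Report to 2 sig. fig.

3.4 mg/L

C₀ per dose = Dose / Vd = 598 / 155 = 3.858 mg/L
k = ln2 / t½ = 0.693147 / 7.58 = 0.09144 h⁻¹
Fraction remaining after one interval: r = e^(−kτ) = e^(−0.09144 × 7.47) = 0.5051
Before dose 4, 3 doses have been given (aged 1τ, 2τ, 3τ).
C_trough = C₀ × (r + r² + … + r^3) = C₀ × r(1−r^3)/(1−r)
        = 3.858 × 0.5051 × (1 − 0.1289) / (1 − 0.5051) = 3.430 mg/L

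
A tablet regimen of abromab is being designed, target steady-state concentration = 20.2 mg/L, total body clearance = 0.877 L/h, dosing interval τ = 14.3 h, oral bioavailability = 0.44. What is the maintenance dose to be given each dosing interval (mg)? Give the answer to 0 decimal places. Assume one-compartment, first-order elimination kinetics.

576 mg

At steady state, F × (Dose/τ) = Css × CL.
Dose = Css × CL × τ / F = 20.2 × 0.8770 × 14.3 / 0.44 = 575.8 mg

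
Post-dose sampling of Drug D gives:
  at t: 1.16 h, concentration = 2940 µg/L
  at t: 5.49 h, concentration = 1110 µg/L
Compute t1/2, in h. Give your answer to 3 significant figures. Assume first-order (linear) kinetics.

k = ln(C₁/C₂) / (t₂ − t₁) = ln(2940/1110) / (5.49 − 1.16)
  = 0.9740 / 4.330 = 0.2249 h⁻¹
t½ = ln2 / k = 0.693147 / 0.2249 = 3.082 h

3.08 h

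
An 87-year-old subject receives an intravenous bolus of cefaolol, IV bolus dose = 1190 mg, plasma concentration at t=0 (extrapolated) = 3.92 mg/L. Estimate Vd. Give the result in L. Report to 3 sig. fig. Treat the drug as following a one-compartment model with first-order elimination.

304 L

Vd = Dose / C₀ = 1190 / 3.92 = 303.6 L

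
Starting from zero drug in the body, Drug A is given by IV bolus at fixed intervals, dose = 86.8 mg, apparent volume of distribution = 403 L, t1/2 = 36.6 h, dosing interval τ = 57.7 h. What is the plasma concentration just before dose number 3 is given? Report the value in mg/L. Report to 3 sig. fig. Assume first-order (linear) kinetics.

C₀ per dose = Dose / Vd = 86.8 / 403 = 0.2154 mg/L
k = ln2 / t½ = 0.693147 / 36.6 = 0.01894 h⁻¹
Fraction remaining after one interval: r = e^(−kτ) = e^(−0.01894 × 57.7) = 0.3353
Before dose 3, 2 doses have been given (aged 1τ, 2τ).
C_trough = C₀ × (r + r²) = 0.2154 × (0.3353 + 0.1124) = 0.09643 mg/L

0.0964 mg/L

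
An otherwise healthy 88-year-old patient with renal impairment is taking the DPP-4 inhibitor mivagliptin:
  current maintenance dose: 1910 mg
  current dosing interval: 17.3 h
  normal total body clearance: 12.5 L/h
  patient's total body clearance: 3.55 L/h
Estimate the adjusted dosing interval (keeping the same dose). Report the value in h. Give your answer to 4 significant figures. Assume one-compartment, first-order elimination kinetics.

60.92 h

To keep the same average steady-state level, dosing rate must scale with clearance.
CL ratio = 3.55 / 12.5 = 0.2840
New interval (same dose) = 17.3 / 0.2840 = 60.92 h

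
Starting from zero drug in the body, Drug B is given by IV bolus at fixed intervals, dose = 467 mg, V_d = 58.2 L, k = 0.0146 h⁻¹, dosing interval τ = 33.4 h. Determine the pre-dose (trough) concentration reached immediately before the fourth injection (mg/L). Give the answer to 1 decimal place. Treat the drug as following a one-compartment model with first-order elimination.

C₀ per dose = Dose / Vd = 467 / 58.2 = 8.024 mg/L
Fraction remaining after one interval: r = e^(−kτ) = e^(−0.01460 × 33.4) = 0.6141
Before dose 4, 3 doses have been given (aged 1τ, 2τ, 3τ).
C_trough = C₀ × (r + r² + … + r^3) = C₀ × r(1−r^3)/(1−r)
        = 8.024 × 0.6141 × (1 − 0.2316) / (1 − 0.6141) = 9.812 mg/L

9.8 mg/L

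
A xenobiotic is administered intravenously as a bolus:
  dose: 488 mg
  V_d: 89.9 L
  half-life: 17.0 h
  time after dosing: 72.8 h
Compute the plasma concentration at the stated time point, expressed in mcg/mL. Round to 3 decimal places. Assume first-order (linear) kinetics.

C₀ = Dose / Vd = 488.0 / 89.9 = 5.428 mg/L
k = ln2 / t½ = 0.693147 / 17.0 = 0.04077 h⁻¹
C = C₀ · e^(−k·t) = 5.428 × e^(−0.04077 × 72.8)
  = 5.428 × 0.05140 = 0.2790 mg/L
(0.2790 mg/L = 0.2790 mcg/mL)

0.279 mcg/mL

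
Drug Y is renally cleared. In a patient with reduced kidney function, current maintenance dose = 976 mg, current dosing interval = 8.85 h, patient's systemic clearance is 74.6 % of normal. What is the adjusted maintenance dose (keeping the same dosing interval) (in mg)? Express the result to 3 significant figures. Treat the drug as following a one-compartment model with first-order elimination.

728 mg

To keep the same average steady-state level, dosing rate must scale with clearance.
CL ratio = 74.6 / 100 = 0.7460
New dose (same interval) = 976 × 0.7460 = 728.1 mg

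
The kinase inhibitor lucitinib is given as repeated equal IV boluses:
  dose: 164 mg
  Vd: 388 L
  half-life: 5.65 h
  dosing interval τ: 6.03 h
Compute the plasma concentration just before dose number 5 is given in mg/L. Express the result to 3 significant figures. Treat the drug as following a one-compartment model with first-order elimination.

C₀ per dose = Dose / Vd = 164 / 388 = 0.4227 mg/L
k = ln2 / t½ = 0.693147 / 5.65 = 0.1227 h⁻¹
Fraction remaining after one interval: r = e^(−kτ) = e^(−0.1227 × 6.03) = 0.4772
Before dose 5, 4 doses have been given (aged 1τ, 2τ, 3τ, 4τ).
C_trough = C₀ × (r + r² + … + r^4) = C₀ × r(1−r^4)/(1−r)
        = 0.4227 × 0.4772 × (1 − 0.05186) / (1 − 0.4772) = 0.3658 mg/L

0.366 mg/L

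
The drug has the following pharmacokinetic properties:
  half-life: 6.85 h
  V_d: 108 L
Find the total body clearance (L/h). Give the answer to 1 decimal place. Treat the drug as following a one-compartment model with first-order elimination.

10.9 L/h

k = ln2 / t½ = 0.693147 / 6.85 = 0.1012 h⁻¹
CL = k × Vd = 0.1012 × 108 = 10.93 L/h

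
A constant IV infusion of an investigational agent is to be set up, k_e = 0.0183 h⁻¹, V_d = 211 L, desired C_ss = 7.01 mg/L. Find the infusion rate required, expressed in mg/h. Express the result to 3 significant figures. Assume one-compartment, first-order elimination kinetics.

CL = k × Vd = 0.01830 × 211 = 3.861 L/h
At steady state, infusion rate R₀ = Css × CL = 7.01 × 3.861 = 27.07 mg/h

27.1 mg/h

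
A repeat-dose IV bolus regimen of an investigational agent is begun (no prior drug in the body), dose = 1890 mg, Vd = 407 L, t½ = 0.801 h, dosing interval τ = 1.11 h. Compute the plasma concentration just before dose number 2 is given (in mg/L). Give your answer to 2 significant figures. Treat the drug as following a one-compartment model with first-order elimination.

1.8 mg/L

C₀ per dose = Dose / Vd = 1890 / 407 = 4.644 mg/L
k = ln2 / t½ = 0.693147 / 0.801 = 0.8654 h⁻¹
Fraction remaining after one interval: r = e^(−kτ) = e^(−0.8654 × 1.11) = 0.3827
Before dose 2, 1 dose has been given (aged 1τ).
C_trough = C₀ × r = 4.644 × 0.3827 = 1.777 mg/L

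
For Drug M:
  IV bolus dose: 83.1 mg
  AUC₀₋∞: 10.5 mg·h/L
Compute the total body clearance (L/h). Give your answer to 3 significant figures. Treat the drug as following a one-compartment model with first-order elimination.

CL = Dose / AUC = 83.1 / 10.5 = 7.914 L/h

7.91 L/h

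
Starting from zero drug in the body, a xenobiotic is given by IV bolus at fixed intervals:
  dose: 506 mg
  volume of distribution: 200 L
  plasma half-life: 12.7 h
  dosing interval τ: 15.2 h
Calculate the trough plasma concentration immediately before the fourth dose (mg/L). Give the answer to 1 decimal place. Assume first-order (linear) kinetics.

1.8 mg/L

C₀ per dose = Dose / Vd = 506 / 200 = 2.530 mg/L
k = ln2 / t½ = 0.693147 / 12.7 = 0.05458 h⁻¹
Fraction remaining after one interval: r = e^(−kτ) = e^(−0.05458 × 15.2) = 0.4362
Before dose 4, 3 doses have been given (aged 1τ, 2τ, 3τ).
C_trough = C₀ × (r + r² + … + r^3) = C₀ × r(1−r^3)/(1−r)
        = 2.530 × 0.4362 × (1 − 0.08300) / (1 − 0.4362) = 1.795 mg/L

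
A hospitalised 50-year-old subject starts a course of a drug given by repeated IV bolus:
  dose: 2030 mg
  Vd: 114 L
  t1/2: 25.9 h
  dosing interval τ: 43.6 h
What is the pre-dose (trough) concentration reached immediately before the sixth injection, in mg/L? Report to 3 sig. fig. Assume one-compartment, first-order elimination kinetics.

8.03 mg/L

C₀ per dose = Dose / Vd = 2030 / 114 = 17.81 mg/L
k = ln2 / t½ = 0.693147 / 25.9 = 0.02676 h⁻¹
Fraction remaining after one interval: r = e^(−kτ) = e^(−0.02676 × 43.6) = 0.3114
Before dose 6, 5 doses have been given (aged 1τ, 2τ, 3τ, 4τ, 5τ).
C_trough = C₀ × (r + r² + … + r^5) = C₀ × r(1−r^5)/(1−r)
        = 17.81 × 0.3114 × (1 − 0.002928) / (1 − 0.3114) = 8.030 mg/L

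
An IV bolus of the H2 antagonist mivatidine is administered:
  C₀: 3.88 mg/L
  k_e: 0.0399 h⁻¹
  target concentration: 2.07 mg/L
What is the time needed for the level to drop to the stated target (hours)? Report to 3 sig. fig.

t = ln(C₀ / C) / k = ln(3.880 / 2.07) / 0.03990
  = ln(1.874) / 0.03990 = 0.6281 / 0.03990 = 15.74 h

15.7 h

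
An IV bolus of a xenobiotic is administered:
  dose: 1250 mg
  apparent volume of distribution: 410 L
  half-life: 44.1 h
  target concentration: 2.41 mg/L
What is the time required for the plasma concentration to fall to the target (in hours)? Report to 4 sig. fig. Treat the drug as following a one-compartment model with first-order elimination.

C₀ = Dose / Vd = 1250 / 410 = 3.049 mg/L
k = ln2 / t½ = 0.693147 / 44.1 = 0.01572 h⁻¹
t = ln(C₀ / C) / k = ln(3.049 / 2.41) / 0.01572
  = ln(1.265) / 0.01572 = 0.2351 / 0.01572 = 14.96 h

14.96 h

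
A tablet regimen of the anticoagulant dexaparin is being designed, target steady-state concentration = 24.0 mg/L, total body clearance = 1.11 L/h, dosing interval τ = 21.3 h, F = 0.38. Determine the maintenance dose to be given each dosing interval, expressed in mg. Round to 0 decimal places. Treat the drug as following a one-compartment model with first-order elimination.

At steady state, F × (Dose/τ) = Css × CL.
Dose = Css × CL × τ / F = 24.0 × 1.110 × 21.3 / 0.38 = 1493 mg

1493 mg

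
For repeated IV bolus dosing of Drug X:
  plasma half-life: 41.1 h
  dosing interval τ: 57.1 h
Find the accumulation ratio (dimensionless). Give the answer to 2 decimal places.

1.62

k = ln2 / t½ = 0.693147 / 41.1 = 0.01686 h⁻¹
e^(−kτ) = e^(−0.01686 × 57.1) = 0.3819
Accumulation ratio R = 1 / (1 − e^(−kτ)) = 1 / (1 − 0.3819) = 1.618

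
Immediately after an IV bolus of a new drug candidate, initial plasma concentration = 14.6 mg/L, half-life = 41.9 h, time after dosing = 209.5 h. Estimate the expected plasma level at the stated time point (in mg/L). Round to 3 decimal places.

k = ln2 / t½ = 0.693147 / 41.9 = 0.01654 h⁻¹
t / t½ = 209.5 / 41.9 = 5 half-lives
C = C₀ × (1/2)^5 = 14.60 × 0.03125 = 0.4563 mg/L

0.456 mg/L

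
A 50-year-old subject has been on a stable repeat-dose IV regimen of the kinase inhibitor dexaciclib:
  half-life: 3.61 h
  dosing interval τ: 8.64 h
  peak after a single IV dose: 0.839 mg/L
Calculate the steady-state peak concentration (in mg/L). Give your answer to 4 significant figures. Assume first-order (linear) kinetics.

k = ln2 / t½ = 0.693147 / 3.61 = 0.1920 h⁻¹
e^(−kτ) = e^(−0.1920 × 8.64) = 0.1904
Accumulation ratio R = 1 / (1 − e^(−kτ)) = 1 / (1 − 0.1904) = 1.235
Steady-state peak = C₀ × R = 0.839 × 1.235 = 1.036 mg/L

1.036 mg/L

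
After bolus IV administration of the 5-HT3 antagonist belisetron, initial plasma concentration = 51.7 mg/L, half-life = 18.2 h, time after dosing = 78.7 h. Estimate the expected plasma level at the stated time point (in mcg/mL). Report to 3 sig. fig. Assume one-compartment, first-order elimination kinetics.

2.58 mcg/mL

k = ln2 / t½ = 0.693147 / 18.2 = 0.03809 h⁻¹
C = C₀ · e^(−k·t) = 51.70 × e^(−0.03809 × 78.7)
  = 51.70 × 0.04990 = 2.580 mg/L
(2.580 mg/L = 2.580 mcg/mL)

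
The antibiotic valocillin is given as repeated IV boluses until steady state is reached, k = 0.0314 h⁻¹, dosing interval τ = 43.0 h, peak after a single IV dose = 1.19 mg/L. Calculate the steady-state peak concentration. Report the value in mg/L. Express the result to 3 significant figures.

e^(−kτ) = e^(−0.03140 × 43.0) = 0.2592
Accumulation ratio R = 1 / (1 − e^(−kτ)) = 1 / (1 − 0.2592) = 1.350
Steady-state peak = C₀ × R = 1.19 × 1.350 = 1.607 mg/L

1.61 mg/L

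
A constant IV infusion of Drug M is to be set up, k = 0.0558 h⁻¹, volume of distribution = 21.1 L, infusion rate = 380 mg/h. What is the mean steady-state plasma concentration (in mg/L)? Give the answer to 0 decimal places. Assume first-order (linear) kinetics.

CL = k × Vd = 0.05580 × 21.1 = 1.177 L/h
At steady state Css = R₀ / CL = 380 / 1.177 = 322.9 mg/L

323 mg/L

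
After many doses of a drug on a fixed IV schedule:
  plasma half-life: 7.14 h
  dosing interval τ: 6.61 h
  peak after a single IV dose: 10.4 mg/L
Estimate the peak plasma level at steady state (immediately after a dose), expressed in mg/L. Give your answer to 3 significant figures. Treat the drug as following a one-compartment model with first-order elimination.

22.0 mg/L

k = ln2 / t½ = 0.693147 / 7.14 = 0.09708 h⁻¹
e^(−kτ) = e^(−0.09708 × 6.61) = 0.5264
Accumulation ratio R = 1 / (1 − e^(−kτ)) = 1 / (1 − 0.5264) = 2.111
Steady-state peak = C₀ × R = 10.4 × 2.111 = 21.95 mg/L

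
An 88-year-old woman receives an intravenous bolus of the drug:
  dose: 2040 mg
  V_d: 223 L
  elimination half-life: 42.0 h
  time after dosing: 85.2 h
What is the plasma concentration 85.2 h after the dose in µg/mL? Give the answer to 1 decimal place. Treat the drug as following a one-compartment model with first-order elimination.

2.2 µg/mL

C₀ = Dose / Vd = 2040 / 223 = 9.148 mg/L
k = ln2 / t½ = 0.693147 / 42.0 = 0.01650 h⁻¹
C = C₀ · e^(−k·t) = 9.148 × e^(−0.01650 × 85.2)
  = 9.148 × 0.2452 = 2.243 mg/L
(2.243 mg/L = 2.243 µg/mL)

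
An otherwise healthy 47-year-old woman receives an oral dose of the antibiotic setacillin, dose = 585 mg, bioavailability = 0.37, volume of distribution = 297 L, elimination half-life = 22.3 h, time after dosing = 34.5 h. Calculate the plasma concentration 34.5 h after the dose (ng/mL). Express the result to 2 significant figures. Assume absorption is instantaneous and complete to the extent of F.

250 ng/mL

Amount reaching circulation = F × Dose = 0.37 × 585.0 = 216.5 mg
C₀ = F·Dose / Vd = 216.5 / 297 = 0.7290 mg/L
k = ln2 / t½ = 0.693147 / 22.3 = 0.03108 h⁻¹
C = C₀ · e^(−k·t) = 0.7290 × e^(−0.03108 × 34.5)
  = 0.7290 × 0.3422 = 0.2495 mg/L
Convert: 0.2495 mg/L × 1000 = 249.5 ng/mL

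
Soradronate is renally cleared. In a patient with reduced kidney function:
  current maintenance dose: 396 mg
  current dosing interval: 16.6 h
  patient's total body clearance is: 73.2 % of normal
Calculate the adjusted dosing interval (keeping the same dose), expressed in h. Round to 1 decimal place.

To keep the same average steady-state level, dosing rate must scale with clearance.
CL ratio = 73.2 / 100 = 0.7320
New interval (same dose) = 16.6 / 0.7320 = 22.68 h

22.7 h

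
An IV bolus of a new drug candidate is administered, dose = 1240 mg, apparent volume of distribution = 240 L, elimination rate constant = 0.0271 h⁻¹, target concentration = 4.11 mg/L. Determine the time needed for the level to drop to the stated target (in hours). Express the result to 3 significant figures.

C₀ = Dose / Vd = 1240 / 240 = 5.167 mg/L
t = ln(C₀ / C) / k = ln(5.167 / 4.11) / 0.02710
  = ln(1.257) / 0.02710 = 0.2287 / 0.02710 = 8.439 h

8.44 h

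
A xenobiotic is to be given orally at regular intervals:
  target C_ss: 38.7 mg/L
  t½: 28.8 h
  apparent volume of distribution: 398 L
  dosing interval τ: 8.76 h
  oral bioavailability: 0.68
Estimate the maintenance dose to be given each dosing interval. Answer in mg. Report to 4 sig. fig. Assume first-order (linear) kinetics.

k = ln2 / t½ = 0.693147 / 28.8 = 0.02407 h⁻¹
CL = k × Vd = 0.02407 × 398 = 9.580 L/h
At steady state, F × (Dose/τ) = Css × CL.
Dose = Css × CL × τ / F = 38.7 × 9.580 × 8.76 / 0.68 = 4776 mg

4776 mg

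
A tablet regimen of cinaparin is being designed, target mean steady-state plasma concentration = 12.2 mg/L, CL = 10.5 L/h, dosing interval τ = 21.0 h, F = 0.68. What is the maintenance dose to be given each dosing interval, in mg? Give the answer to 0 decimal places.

At steady state, F × (Dose/τ) = Css × CL.
Dose = Css × CL × τ / F = 12.2 × 10.50 × 21.0 / 0.68 = 3956 mg

3956 mg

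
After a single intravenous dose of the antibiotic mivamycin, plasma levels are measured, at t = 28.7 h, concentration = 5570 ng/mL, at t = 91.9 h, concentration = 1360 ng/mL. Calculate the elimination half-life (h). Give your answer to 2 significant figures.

k = ln(C₁/C₂) / (t₂ − t₁) = ln(5570/1360) / (91.9 − 28.7)
  = 1.410 / 63.20 = 0.02231 h⁻¹
t½ = ln2 / k = 0.693147 / 0.02231 = 31.07 h

31 h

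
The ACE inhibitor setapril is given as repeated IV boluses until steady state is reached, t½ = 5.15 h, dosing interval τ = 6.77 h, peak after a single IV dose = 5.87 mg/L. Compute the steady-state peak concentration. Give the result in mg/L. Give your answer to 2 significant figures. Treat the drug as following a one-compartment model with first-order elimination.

k = ln2 / t½ = 0.693147 / 5.15 = 0.1346 h⁻¹
e^(−kτ) = e^(−0.1346 × 6.77) = 0.4020
Accumulation ratio R = 1 / (1 − e^(−kτ)) = 1 / (1 − 0.4020) = 1.672
Steady-state peak = C₀ × R = 5.87 × 1.672 = 9.815 mg/L

9.8 mg/L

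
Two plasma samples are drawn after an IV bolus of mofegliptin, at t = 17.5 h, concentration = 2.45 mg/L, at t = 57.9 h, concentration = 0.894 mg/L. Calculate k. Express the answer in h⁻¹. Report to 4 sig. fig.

k = ln(C₁/C₂) / (t₂ − t₁) = ln(2.45/0.894) / (57.9 − 17.5)
  = 1.008 / 40.40 = 0.02495 h⁻¹

0.02495 h⁻¹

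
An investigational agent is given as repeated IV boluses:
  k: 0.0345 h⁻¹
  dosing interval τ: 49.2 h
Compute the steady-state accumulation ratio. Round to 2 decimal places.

e^(−kτ) = e^(−0.03450 × 49.2) = 0.1832
Accumulation ratio R = 1 / (1 − e^(−kτ)) = 1 / (1 − 0.1832) = 1.224

1.22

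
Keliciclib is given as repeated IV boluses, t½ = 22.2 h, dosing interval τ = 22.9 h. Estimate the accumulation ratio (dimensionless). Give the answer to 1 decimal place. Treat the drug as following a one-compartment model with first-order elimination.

2.0

k = ln2 / t½ = 0.693147 / 22.2 = 0.03122 h⁻¹
e^(−kτ) = e^(−0.03122 × 22.9) = 0.4892
Accumulation ratio R = 1 / (1 − e^(−kτ)) = 1 / (1 − 0.4892) = 1.958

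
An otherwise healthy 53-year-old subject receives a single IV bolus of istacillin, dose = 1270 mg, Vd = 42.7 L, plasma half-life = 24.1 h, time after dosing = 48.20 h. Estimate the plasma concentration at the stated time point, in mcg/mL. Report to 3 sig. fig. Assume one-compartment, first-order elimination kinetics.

C₀ = Dose / Vd = 1270 / 42.7 = 29.74 mg/L
k = ln2 / t½ = 0.693147 / 24.1 = 0.02876 h⁻¹
t / t½ = 48.20 / 24.1 = 2 half-lives
C = C₀ × (1/2)^2 = 29.74 × 0.2500 = 7.435 mg/L
(7.435 mg/L = 7.435 mcg/mL)

7.44 mcg/mL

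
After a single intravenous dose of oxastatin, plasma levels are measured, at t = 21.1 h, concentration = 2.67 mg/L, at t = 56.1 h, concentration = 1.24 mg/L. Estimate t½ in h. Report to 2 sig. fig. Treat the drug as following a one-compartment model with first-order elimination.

32 h

k = ln(C₁/C₂) / (t₂ − t₁) = ln(2.67/1.24) / (56.1 − 21.1)
  = 0.7670 / 35.00 = 0.02191 h⁻¹
t½ = ln2 / k = 0.693147 / 0.02191 = 31.64 h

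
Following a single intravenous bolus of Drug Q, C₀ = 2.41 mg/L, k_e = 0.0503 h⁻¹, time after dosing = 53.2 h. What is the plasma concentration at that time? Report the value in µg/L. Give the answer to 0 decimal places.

C = C₀ · e^(−k·t) = 2.410 × e^(−0.05030 × 53.2)
  = 2.410 × 0.06884 = 0.1659 mg/L
Convert: 0.1659 mg/L × 1000 = 165.9 µg/L

166 µg/L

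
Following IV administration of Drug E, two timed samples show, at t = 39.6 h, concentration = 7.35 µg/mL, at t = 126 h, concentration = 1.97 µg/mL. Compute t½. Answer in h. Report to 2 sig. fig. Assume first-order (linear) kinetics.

45 h

k = ln(C₁/C₂) / (t₂ − t₁) = ln(7.35/1.97) / (126 − 39.6)
  = 1.317 / 86.40 = 0.01524 h⁻¹
t½ = ln2 / k = 0.693147 / 0.01524 = 45.48 h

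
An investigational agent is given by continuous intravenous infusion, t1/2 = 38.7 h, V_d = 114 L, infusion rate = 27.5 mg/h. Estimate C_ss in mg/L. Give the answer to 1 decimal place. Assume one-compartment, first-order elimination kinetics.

k = ln2 / t½ = 0.693147 / 38.7 = 0.01791 h⁻¹
CL = k × Vd = 0.01791 × 114 = 2.042 L/h
At steady state Css = R₀ / CL = 27.5 / 2.042 = 13.47 mg/L

13.5 mg/L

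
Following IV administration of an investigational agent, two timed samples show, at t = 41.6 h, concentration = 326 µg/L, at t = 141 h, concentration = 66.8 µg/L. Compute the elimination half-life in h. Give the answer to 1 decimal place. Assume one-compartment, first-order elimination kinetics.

43.5 h

k = ln(C₁/C₂) / (t₂ − t₁) = ln(326/66.8) / (141 − 41.6)
  = 1.585 / 99.40 = 0.01595 h⁻¹
t½ = ln2 / k = 0.693147 / 0.01595 = 43.46 h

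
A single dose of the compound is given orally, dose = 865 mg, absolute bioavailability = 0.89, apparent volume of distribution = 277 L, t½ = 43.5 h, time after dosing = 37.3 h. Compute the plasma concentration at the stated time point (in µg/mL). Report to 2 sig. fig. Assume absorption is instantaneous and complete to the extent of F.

Amount reaching circulation = F × Dose = 0.89 × 865.0 = 769.9 mg
C₀ = F·Dose / Vd = 769.9 / 277 = 2.779 mg/L
k = ln2 / t½ = 0.693147 / 43.5 = 0.01593 h⁻¹
C = C₀ · e^(−k·t) = 2.779 × e^(−0.01593 × 37.3)
  = 2.779 × 0.5520 = 1.534 mg/L
(1.534 mg/L = 1.534 µg/mL)

1.5 µg/mL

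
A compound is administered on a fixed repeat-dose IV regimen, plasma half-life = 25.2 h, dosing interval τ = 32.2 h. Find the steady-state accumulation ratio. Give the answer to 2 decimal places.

1.70

k = ln2 / t½ = 0.693147 / 25.2 = 0.02751 h⁻¹
e^(−kτ) = e^(−0.02751 × 32.2) = 0.4124
Accumulation ratio R = 1 / (1 − e^(−kτ)) = 1 / (1 − 0.4124) = 1.702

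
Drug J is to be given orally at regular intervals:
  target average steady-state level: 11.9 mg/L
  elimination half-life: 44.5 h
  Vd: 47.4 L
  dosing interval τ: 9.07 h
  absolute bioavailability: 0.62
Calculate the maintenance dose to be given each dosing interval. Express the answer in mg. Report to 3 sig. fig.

129 mg

k = ln2 / t½ = 0.693147 / 44.5 = 0.01558 h⁻¹
CL = k × Vd = 0.01558 × 47.4 = 0.7385 L/h
At steady state, F × (Dose/τ) = Css × CL.
Dose = Css × CL × τ / F = 11.9 × 0.7385 × 9.07 / 0.62 = 128.6 mg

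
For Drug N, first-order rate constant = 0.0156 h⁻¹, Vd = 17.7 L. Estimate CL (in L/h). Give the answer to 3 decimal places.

CL = k × Vd = 0.0156 × 17.7 = 0.2761 L/h

0.276 L/h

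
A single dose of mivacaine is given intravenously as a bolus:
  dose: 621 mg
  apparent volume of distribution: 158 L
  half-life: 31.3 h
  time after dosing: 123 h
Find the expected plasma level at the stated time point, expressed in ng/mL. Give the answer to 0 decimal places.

C₀ = Dose / Vd = 621.0 / 158 = 3.930 mg/L
k = ln2 / t½ = 0.693147 / 31.3 = 0.02215 h⁻¹
C = C₀ · e^(−k·t) = 3.930 × e^(−0.02215 × 123)
  = 3.930 × 0.06558 = 0.2577 mg/L
Convert: 0.2577 mg/L × 1000 = 257.7 ng/mL

258 ng/mL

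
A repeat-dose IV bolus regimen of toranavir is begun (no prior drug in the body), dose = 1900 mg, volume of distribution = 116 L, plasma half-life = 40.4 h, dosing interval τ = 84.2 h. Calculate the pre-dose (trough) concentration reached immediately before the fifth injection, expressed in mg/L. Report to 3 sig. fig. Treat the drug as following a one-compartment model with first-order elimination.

C₀ per dose = Dose / Vd = 1900 / 116 = 16.38 mg/L
k = ln2 / t½ = 0.693147 / 40.4 = 0.01716 h⁻¹
Fraction remaining after one interval: r = e^(−kτ) = e^(−0.01716 × 84.2) = 0.2358
Before dose 5, 4 doses have been given (aged 1τ, 2τ, 3τ, 4τ).
C_trough = C₀ × (r + r² + … + r^4) = C₀ × r(1−r^4)/(1−r)
        = 16.38 × 0.2358 × (1 − 0.003092) / (1 − 0.2358) = 5.039 mg/L

5.04 mg/L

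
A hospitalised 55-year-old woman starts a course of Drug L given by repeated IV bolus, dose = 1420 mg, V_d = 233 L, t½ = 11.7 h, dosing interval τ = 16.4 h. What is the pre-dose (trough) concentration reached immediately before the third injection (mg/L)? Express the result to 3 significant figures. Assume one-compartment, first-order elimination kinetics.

C₀ per dose = Dose / Vd = 1420 / 233 = 6.094 mg/L
k = ln2 / t½ = 0.693147 / 11.7 = 0.05924 h⁻¹
Fraction remaining after one interval: r = e^(−kτ) = e^(−0.05924 × 16.4) = 0.3785
Before dose 3, 2 doses have been given (aged 1τ, 2τ).
C_trough = C₀ × (r + r²) = 6.094 × (0.3785 + 0.1433) = 3.180 mg/L

3.18 mg/L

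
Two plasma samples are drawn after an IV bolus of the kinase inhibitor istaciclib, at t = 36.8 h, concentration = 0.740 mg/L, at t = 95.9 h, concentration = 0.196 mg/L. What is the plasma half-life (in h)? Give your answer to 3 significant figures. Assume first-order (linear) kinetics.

30.8 h

k = ln(C₁/C₂) / (t₂ − t₁) = ln(0.740/0.196) / (95.9 − 36.8)
  = 1.329 / 59.10 = 0.02249 h⁻¹
t½ = ln2 / k = 0.693147 / 0.02249 = 30.82 h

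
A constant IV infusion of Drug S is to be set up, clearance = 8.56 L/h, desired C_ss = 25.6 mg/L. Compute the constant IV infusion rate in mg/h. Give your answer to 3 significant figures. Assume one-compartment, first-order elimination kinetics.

At steady state, infusion rate R₀ = Css × CL = 25.6 × 8.560 = 219.1 mg/h

219 mg/h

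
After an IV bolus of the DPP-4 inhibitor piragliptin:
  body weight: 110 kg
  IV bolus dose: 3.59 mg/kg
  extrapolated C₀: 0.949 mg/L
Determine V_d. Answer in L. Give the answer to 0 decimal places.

Dose = 3.59 × 110 = 394.9 mg
Vd = Dose / C₀ = 394.9 / 0.949 = 416.1 L

416 L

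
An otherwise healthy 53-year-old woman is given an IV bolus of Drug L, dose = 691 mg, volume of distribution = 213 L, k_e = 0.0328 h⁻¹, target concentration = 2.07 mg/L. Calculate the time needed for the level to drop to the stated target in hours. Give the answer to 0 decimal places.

14 h

C₀ = Dose / Vd = 691.0 / 213 = 3.244 mg/L
t = ln(C₀ / C) / k = ln(3.244 / 2.07) / 0.03280
  = ln(1.567) / 0.03280 = 0.4492 / 0.03280 = 13.70 h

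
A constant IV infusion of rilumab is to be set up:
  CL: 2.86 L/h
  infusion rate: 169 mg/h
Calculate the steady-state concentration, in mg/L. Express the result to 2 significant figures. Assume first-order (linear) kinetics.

59 mg/L

At steady state Css = R₀ / CL = 169 / 2.860 = 59.09 mg/L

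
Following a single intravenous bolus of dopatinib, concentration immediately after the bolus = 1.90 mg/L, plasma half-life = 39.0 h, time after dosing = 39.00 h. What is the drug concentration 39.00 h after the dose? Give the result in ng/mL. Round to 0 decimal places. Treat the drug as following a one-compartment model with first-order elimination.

950 ng/mL

k = ln2 / t½ = 0.693147 / 39.0 = 0.01777 h⁻¹
t / t½ = 39.00 / 39.0 = 1 half-lives
C = C₀ × (1/2)^1 = 1.900 × 0.5000 = 0.9500 mg/L
Convert: 0.9500 mg/L × 1000 = 950.0 ng/mL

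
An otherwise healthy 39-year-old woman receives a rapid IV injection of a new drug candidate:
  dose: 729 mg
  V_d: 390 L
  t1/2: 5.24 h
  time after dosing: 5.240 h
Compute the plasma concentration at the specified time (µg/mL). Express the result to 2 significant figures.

C₀ = Dose / Vd = 729.0 / 390 = 1.869 mg/L
k = ln2 / t½ = 0.693147 / 5.24 = 0.1323 h⁻¹
t / t½ = 5.240 / 5.24 = 1 half-lives
C = C₀ × (1/2)^1 = 1.869 × 0.5000 = 0.9345 mg/L
(0.9345 mg/L = 0.9345 µg/mL)

0.93 µg/mL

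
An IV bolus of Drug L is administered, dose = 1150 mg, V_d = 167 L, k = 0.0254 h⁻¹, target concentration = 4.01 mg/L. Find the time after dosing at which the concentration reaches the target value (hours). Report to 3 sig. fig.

21.3 h

C₀ = Dose / Vd = 1150 / 167 = 6.886 mg/L
t = ln(C₀ / C) / k = ln(6.886 / 4.01) / 0.02540
  = ln(1.717) / 0.02540 = 0.5406 / 0.02540 = 21.28 h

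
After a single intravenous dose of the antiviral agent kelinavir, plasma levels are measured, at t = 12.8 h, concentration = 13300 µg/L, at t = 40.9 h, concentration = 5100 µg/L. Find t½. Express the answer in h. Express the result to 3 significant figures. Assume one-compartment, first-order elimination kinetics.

20.3 h

k = ln(C₁/C₂) / (t₂ − t₁) = ln(13300/5100) / (40.9 − 12.8)
  = 0.9585 / 28.10 = 0.03411 h⁻¹
t½ = ln2 / k = 0.693147 / 0.03411 = 20.32 h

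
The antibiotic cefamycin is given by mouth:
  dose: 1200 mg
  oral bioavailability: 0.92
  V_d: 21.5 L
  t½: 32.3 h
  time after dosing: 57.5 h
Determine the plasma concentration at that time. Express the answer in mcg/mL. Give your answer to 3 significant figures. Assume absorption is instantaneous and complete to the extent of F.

Amount reaching circulation = F × Dose = 0.92 × 1200 = 1104 mg
C₀ = F·Dose / Vd = 1104 / 21.5 = 51.35 mg/L
k = ln2 / t½ = 0.693147 / 32.3 = 0.02146 h⁻¹
C = C₀ · e^(−k·t) = 51.35 × e^(−0.02146 × 57.5)
  = 51.35 × 0.2911 = 14.95 mg/L
(14.95 mg/L = 14.95 mcg/mL)

15.0 mcg/mL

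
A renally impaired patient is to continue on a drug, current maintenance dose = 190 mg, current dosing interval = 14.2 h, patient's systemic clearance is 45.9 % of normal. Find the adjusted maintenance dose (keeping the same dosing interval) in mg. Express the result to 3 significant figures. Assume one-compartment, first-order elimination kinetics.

87.2 mg

To keep the same average steady-state level, dosing rate must scale with clearance.
CL ratio = 45.9 / 100 = 0.4590
New dose (same interval) = 190 × 0.4590 = 87.21 mg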